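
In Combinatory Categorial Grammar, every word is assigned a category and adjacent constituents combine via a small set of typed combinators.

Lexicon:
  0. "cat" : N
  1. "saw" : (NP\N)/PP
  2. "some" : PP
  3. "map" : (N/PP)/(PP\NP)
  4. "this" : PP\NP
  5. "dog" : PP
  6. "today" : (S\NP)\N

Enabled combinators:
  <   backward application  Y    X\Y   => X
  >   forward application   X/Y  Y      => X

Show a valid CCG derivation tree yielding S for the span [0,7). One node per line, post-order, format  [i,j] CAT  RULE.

[0,1] N  lex  "cat"
[1,2] (NP\N)/PP  lex  "saw"
[2,3] PP  lex  "some"
[1,3] NP\N  >  k=2
[0,3] NP  <  k=1
[3,4] (N/PP)/(PP\NP)  lex  "map"
[4,5] PP\NP  lex  "this"
[3,5] N/PP  >  k=4
[5,6] PP  lex  "dog"
[3,6] N  >  k=5
[6,7] (S\NP)\N  lex  "today"
[3,7] S\NP  <  k=6
[0,7] S  <  k=3

[0,7] S   <
  [0,3] NP   <
    [0,1] "cat" : N
    [1,3] NP\N   >
      [1,2] "saw" : (NP\N)/PP
      [2,3] "some" : PP
  [3,7] S\NP   <
    [3,6] N   >
      [3,5] N/PP   >
        [3,4] "map" : (N/PP)/(PP\NP)
        [4,5] "this" : PP\NP
      [5,6] "dog" : PP
    [6,7] "today" : (S\NP)\N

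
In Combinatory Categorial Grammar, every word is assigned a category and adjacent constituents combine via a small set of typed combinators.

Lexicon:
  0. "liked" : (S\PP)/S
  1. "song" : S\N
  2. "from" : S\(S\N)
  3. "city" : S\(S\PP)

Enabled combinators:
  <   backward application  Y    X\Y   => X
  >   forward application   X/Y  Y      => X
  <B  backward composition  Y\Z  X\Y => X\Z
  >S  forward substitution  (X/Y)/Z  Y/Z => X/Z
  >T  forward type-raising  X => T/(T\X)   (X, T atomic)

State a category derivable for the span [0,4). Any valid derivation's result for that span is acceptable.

S

[0,4] S   <
  [0,3] S\PP   >
    [0,1] "liked" : (S\PP)/S
    [1,3] S   <
      [1,2] "song" : S\N
      [2,3] "from" : S\(S\N)
  [3,4] "city" : S\(S\PP)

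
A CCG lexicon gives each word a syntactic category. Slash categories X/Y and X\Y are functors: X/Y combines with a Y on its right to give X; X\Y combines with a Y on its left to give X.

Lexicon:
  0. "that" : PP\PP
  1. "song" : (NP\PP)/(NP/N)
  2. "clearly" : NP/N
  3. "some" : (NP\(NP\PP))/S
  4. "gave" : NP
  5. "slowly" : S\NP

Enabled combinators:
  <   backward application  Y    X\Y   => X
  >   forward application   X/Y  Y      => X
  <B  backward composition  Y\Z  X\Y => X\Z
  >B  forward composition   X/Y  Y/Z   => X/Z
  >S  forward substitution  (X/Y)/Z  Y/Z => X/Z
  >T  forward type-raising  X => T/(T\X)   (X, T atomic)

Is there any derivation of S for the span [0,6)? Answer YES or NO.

PP\PP (NP\PP)/(NP/N) NP/N (NP\(NP\PP))/S NP S\NP
CKY chart[0,6] = {N/(N\NP), NP, NP/(NP\NP), PP/(PP\NP), S/(S\NP)}; S ∉ chart

NO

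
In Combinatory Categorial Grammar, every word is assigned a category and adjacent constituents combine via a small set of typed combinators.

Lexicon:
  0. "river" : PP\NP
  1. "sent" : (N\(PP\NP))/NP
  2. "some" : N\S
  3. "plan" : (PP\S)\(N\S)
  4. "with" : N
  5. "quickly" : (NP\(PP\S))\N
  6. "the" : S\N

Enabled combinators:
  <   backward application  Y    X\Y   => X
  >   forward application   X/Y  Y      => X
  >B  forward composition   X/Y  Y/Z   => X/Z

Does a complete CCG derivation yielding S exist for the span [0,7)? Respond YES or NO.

YES

[0,7] S   <
  [0,6] N   <
    [0,1] "river" : PP\NP
    [1,6] N\(PP\NP)   >
      [1,2] "sent" : (N\(PP\NP))/NP
      [2,6] NP   <
        [2,4] PP\S   <
          [2,3] "some" : N\S
          [3,4] "plan" : (PP\S)\(N\S)
        [4,6] NP\(PP\S)   <
          [4,5] "with" : N
          [5,6] "quickly" : (NP\(PP\S))\N
  [6,7] "the" : S\N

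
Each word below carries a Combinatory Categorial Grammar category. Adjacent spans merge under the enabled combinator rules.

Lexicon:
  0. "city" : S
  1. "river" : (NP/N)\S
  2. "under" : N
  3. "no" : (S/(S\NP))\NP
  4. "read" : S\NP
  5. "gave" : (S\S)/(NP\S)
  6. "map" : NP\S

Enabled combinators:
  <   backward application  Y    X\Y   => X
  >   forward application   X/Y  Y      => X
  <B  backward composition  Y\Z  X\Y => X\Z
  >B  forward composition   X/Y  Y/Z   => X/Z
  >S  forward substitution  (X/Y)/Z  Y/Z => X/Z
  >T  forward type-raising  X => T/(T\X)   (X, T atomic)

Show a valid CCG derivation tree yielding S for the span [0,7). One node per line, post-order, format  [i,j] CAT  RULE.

[0,1] S  lex  "city"
[1,2] (NP/N)\S  lex  "river"
[0,2] NP/N  <  k=1
[2,3] N  lex  "under"
[0,3] NP  >  k=2
[3,4] (S/(S\NP))\NP  lex  "no"
[0,4] S/(S\NP)  <  k=3
[4,5] S\NP  lex  "read"
[5,6] (S\S)/(NP\S)  lex  "gave"
[6,7] NP\S  lex  "map"
[5,7] S\S  >  k=6
[4,7] S\NP  <B  k=5
[0,7] S  >  k=4

[0,7] S   >
  [0,4] S/(S\NP)   <
    [0,3] NP   >
      [0,2] NP/N   <
        [0,1] "city" : S
        [1,2] "river" : (NP/N)\S
      [2,3] "under" : N
    [3,4] "no" : (S/(S\NP))\NP
  [4,7] S\NP   <B
    [4,5] "read" : S\NP
    [5,7] S\S   >
      [5,6] "gave" : (S\S)/(NP\S)
      [6,7] "map" : NP\S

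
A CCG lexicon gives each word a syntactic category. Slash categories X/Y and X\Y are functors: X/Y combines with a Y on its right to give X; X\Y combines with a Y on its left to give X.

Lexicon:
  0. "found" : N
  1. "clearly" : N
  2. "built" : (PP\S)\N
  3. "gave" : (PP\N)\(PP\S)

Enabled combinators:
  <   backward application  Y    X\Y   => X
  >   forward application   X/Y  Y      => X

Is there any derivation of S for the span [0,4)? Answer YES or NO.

NO

N N (PP\S)\N (PP\N)\(PP\S)
CKY chart[0,4] = {PP}; S ∉ chart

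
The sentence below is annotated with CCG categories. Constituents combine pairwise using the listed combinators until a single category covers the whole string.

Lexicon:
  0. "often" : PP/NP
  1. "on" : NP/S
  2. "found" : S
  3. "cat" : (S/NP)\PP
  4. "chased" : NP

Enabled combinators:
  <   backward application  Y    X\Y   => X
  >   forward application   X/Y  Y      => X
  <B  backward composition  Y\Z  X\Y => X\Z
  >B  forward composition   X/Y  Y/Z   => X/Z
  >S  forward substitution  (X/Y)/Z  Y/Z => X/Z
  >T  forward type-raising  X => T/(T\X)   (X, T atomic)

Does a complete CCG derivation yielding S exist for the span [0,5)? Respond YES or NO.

YES

[0,5] S   >
  [0,4] S/NP   <
    [0,3] PP   >
      [0,2] PP/S   >B
        [0,1] "often" : PP/NP
        [1,2] "on" : NP/S
      [2,3] "found" : S
    [3,4] "cat" : (S/NP)\PP
  [4,5] "chased" : NP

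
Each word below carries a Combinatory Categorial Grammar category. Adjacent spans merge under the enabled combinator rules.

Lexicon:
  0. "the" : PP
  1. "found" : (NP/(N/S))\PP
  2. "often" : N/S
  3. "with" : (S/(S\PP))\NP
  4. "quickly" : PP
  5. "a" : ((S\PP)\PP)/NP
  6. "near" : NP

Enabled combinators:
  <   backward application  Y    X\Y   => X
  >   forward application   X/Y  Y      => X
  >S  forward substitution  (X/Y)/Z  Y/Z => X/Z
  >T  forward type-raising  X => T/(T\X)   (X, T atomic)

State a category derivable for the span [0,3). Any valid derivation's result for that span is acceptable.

NP

[0,7] S   >
  [0,4] S/(S\PP)   <
    [0,3] NP   >
      [0,2] NP/(N/S)   <
        [0,1] "the" : PP
        [1,2] "found" : (NP/(N/S))\PP
      [2,3] "often" : N/S
    [3,4] "with" : (S/(S\PP))\NP
  [4,7] S\PP   <
    [4,5] "quickly" : PP
    [5,7] (S\PP)\PP   >
      [5,6] "a" : ((S\PP)\PP)/NP
      [6,7] "near" : NP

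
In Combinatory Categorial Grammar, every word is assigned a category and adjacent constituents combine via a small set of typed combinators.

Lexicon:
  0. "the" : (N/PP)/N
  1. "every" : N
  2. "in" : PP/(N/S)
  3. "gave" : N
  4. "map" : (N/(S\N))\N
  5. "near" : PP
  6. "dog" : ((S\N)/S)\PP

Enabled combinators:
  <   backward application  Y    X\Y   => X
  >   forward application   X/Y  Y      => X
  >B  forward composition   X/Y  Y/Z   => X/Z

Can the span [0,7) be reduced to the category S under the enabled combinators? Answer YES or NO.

(N/PP)/N N PP/(N/S) N (N/(S\N))\N PP ((S\N)/S)\PP
CKY chart[0,7] = {N}; S ∉ chart

NO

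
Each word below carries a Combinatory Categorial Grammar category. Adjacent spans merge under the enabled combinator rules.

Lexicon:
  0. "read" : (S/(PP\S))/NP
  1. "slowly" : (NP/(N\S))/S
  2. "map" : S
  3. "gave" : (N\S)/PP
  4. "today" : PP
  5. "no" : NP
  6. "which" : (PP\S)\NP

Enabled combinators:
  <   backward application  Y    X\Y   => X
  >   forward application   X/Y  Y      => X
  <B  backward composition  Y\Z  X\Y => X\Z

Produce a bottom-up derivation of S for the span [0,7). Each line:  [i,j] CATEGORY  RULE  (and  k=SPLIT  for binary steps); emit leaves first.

[0,7] S   >
  [0,5] S/(PP\S)   >
    [0,1] "read" : (S/(PP\S))/NP
    [1,5] NP   >
      [1,3] NP/(N\S)   >
        [1,2] "slowly" : (NP/(N\S))/S
        [2,3] "map" : S
      [3,5] N\S   >
        [3,4] "gave" : (N\S)/PP
        [4,5] "today" : PP
  [5,7] PP\S   <
    [5,6] "no" : NP
    [6,7] "which" : (PP\S)\NP

[0,1] (S/(PP\S))/NP  lex  "read"
[1,2] (NP/(N\S))/S  lex  "slowly"
[2,3] S  lex  "map"
[1,3] NP/(N\S)  >  k=2
[3,4] (N\S)/PP  lex  "gave"
[4,5] PP  lex  "today"
[3,5] N\S  >  k=4
[1,5] NP  >  k=3
[0,5] S/(PP\S)  >  k=1
[5,6] NP  lex  "no"
[6,7] (PP\S)\NP  lex  "which"
[5,7] PP\S  <  k=6
[0,7] S  >  k=5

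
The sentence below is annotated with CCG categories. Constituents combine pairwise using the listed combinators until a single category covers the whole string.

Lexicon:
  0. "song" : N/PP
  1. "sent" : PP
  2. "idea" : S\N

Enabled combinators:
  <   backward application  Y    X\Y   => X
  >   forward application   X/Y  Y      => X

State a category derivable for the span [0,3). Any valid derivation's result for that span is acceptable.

S

[0,3] S   <
  [0,2] N   >
    [0,1] "song" : N/PP
    [1,2] "sent" : PP
  [2,3] "idea" : S\N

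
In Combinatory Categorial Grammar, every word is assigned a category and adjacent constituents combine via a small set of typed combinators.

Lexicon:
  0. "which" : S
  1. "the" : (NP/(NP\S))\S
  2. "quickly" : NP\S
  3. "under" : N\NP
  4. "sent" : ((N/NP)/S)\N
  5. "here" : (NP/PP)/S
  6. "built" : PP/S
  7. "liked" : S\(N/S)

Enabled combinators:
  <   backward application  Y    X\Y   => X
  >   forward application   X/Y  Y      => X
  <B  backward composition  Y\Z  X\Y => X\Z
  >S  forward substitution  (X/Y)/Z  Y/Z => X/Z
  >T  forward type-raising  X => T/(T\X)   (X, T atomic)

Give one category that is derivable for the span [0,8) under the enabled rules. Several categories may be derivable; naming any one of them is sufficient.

S

[0,8] S   <
  [0,7] N/S   >S
    [0,5] (N/NP)/S   <
      [0,4] N   <
        [0,3] NP   >
          [0,2] NP/(NP\S)   <
            [0,1] "which" : S
            [1,2] "the" : (NP/(NP\S))\S
          [2,3] "quickly" : NP\S
        [3,4] "under" : N\NP
      [4,5] "sent" : ((N/NP)/S)\N
    [5,7] NP/S   >S
      [5,6] "here" : (NP/PP)/S
      [6,7] "built" : PP/S
  [7,8] "liked" : S\(N/S)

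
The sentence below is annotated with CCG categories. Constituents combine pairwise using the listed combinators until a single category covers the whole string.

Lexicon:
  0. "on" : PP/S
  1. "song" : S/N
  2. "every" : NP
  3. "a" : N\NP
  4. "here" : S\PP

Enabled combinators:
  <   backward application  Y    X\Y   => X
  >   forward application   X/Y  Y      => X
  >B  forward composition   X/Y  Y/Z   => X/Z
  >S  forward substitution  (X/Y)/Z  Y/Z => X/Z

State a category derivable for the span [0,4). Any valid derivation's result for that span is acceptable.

PP

[0,5] S   <
  [0,4] PP   >
    [0,1] "on" : PP/S
    [1,4] S   >
      [1,2] "song" : S/N
      [2,4] N   <
        [2,3] "every" : NP
        [3,4] "a" : N\NP
  [4,5] "here" : S\PP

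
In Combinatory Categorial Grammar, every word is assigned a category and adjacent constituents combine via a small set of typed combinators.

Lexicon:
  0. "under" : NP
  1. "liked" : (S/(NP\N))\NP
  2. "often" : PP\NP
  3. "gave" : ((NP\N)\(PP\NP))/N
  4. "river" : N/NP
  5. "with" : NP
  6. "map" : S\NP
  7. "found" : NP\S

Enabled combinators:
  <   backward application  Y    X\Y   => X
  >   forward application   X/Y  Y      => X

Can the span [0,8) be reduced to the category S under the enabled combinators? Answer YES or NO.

YES

[0,8] S   >
  [0,2] S/(NP\N)   <
    [0,1] "under" : NP
    [1,2] "liked" : (S/(NP\N))\NP
  [2,8] NP\N   <
    [2,3] "often" : PP\NP
    [3,8] (NP\N)\(PP\NP)   >
      [3,4] "gave" : ((NP\N)\(PP\NP))/N
      [4,8] N   >
        [4,5] "river" : N/NP
        [5,8] NP   <
          [5,7] S   <
            [5,6] "with" : NP
            [6,7] "map" : S\NP
          [7,8] "found" : NP\S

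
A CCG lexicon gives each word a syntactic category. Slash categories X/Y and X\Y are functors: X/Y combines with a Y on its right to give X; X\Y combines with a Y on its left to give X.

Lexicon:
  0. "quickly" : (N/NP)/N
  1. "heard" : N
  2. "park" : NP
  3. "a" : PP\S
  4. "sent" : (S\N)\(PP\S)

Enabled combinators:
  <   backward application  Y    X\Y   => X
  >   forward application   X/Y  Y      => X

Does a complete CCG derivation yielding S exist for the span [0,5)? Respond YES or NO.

YES

[0,5] S   <
  [0,3] N   >
    [0,2] N/NP   >
      [0,1] "quickly" : (N/NP)/N
      [1,2] "heard" : N
    [2,3] "park" : NP
  [3,5] S\N   <
    [3,4] "a" : PP\S
    [4,5] "sent" : (S\N)\(PP\S)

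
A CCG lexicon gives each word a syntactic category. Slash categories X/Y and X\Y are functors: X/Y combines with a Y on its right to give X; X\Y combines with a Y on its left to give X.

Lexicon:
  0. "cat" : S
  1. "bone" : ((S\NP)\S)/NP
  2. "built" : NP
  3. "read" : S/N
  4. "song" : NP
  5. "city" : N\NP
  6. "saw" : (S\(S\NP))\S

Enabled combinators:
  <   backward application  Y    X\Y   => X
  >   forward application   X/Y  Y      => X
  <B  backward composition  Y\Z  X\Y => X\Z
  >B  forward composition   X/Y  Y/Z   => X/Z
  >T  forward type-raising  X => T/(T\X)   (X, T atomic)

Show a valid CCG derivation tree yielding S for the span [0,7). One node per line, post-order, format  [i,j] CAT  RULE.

[0,1] S  lex  "cat"
[1,2] ((S\NP)\S)/NP  lex  "bone"
[2,3] NP  lex  "built"
[1,3] (S\NP)\S  >  k=2
[0,3] S\NP  <  k=1
[3,4] S/N  lex  "read"
[4,5] NP  lex  "song"
[4,5] N/(N\NP)  >T
[5,6] N\NP  lex  "city"
[4,6] N  >  k=5
[3,6] S  >  k=4
[6,7] (S\(S\NP))\S  lex  "saw"
[3,7] S\(S\NP)  <  k=6
[0,7] S  <  k=3

[0,7] S   <
  [0,3] S\NP   <
    [0,1] "cat" : S
    [1,3] (S\NP)\S   >
      [1,2] "bone" : ((S\NP)\S)/NP
      [2,3] "built" : NP
  [3,7] S\(S\NP)   <
    [3,6] S   >
      [3,4] "read" : S/N
      [4,6] N   >
        [4,5] N/(N\NP)   >T
          [4,5] "song" : NP
        [5,6] "city" : N\NP
    [6,7] "saw" : (S\(S\NP))\S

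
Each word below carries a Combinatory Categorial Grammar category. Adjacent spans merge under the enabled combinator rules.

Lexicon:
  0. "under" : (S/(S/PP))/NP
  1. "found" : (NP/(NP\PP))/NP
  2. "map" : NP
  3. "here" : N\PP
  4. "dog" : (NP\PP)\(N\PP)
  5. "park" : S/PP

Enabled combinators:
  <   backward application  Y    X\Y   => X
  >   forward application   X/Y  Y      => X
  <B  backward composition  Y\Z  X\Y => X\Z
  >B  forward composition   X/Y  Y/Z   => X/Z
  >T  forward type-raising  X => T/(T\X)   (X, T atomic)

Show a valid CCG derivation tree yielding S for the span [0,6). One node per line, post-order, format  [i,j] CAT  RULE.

[0,1] (S/(S/PP))/NP  lex  "under"
[1,2] (NP/(NP\PP))/NP  lex  "found"
[2,3] NP  lex  "map"
[1,3] NP/(NP\PP)  >  k=2
[3,4] N\PP  lex  "here"
[4,5] (NP\PP)\(N\PP)  lex  "dog"
[3,5] NP\PP  <  k=4
[1,5] NP  >  k=3
[0,5] S/(S/PP)  >  k=1
[5,6] S/PP  lex  "park"
[0,6] S  >  k=5

[0,6] S   >
  [0,5] S/(S/PP)   >
    [0,1] "under" : (S/(S/PP))/NP
    [1,5] NP   >
      [1,3] NP/(NP\PP)   >
        [1,2] "found" : (NP/(NP\PP))/NP
        [2,3] "map" : NP
      [3,5] NP\PP   <
        [3,4] "here" : N\PP
        [4,5] "dog" : (NP\PP)\(N\PP)
  [5,6] "park" : S/PP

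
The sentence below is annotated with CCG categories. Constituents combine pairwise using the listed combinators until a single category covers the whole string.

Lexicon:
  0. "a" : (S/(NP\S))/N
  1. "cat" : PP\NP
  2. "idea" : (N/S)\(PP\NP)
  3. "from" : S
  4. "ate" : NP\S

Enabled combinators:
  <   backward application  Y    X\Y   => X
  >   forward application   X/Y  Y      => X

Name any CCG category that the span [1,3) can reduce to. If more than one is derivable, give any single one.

[0,5] S   >
  [0,4] S/(NP\S)   >
    [0,1] "a" : (S/(NP\S))/N
    [1,4] N   >
      [1,3] N/S   <
        [1,2] "cat" : PP\NP
        [2,3] "idea" : (N/S)\(PP\NP)
      [3,4] "from" : S
  [4,5] "ate" : NP\S

N/S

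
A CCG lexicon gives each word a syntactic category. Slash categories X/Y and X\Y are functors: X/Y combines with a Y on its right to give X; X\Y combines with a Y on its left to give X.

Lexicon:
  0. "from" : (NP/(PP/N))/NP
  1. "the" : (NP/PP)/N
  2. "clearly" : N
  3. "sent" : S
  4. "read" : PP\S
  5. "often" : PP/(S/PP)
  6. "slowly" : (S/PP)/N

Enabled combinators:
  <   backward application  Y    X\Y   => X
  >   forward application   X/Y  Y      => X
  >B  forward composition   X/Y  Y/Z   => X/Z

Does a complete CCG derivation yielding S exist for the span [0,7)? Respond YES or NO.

(NP/(PP/N))/NP (NP/PP)/N N S PP\S PP/(S/PP) (S/PP)/N
CKY chart[0,7] = {NP}; S ∉ chart

NO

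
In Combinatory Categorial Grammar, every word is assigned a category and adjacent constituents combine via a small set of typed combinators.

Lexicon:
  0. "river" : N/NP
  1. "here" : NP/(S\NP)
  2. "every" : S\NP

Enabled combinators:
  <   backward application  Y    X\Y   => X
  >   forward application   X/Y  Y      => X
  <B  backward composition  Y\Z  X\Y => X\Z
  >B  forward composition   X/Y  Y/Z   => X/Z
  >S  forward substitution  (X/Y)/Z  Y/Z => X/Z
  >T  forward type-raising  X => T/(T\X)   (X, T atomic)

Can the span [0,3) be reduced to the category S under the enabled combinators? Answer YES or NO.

N/NP NP/(S\NP) S\NP
CKY chart[0,3] = {N, N/(NP\NP), N/(N\N), NP/(NP\N), PP/(PP\N), S/(S\N)}; S ∉ chart

NO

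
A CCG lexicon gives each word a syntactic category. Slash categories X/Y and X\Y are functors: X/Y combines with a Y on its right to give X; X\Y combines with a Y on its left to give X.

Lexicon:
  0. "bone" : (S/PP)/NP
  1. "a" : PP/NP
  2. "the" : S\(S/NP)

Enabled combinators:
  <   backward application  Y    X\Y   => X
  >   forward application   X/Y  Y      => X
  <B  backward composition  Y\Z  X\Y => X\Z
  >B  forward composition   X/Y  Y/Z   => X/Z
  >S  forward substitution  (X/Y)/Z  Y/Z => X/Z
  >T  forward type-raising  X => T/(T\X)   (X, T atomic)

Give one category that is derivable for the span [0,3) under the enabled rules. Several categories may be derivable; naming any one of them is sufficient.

[0,3] S   <
  [0,2] S/NP   >S
    [0,1] "bone" : (S/PP)/NP
    [1,2] "a" : PP/NP
  [2,3] "the" : S\(S/NP)

S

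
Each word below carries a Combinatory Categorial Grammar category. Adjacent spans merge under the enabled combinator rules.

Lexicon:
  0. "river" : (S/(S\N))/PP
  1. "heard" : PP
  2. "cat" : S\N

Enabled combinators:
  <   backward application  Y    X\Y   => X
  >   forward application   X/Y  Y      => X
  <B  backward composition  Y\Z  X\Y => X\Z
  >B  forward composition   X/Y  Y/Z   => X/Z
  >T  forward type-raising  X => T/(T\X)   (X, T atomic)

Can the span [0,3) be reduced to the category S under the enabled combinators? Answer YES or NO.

[0,3] S   >
  [0,2] S/(S\N)   >
    [0,1] "river" : (S/(S\N))/PP
    [1,2] "heard" : PP
  [2,3] "cat" : S\N

YES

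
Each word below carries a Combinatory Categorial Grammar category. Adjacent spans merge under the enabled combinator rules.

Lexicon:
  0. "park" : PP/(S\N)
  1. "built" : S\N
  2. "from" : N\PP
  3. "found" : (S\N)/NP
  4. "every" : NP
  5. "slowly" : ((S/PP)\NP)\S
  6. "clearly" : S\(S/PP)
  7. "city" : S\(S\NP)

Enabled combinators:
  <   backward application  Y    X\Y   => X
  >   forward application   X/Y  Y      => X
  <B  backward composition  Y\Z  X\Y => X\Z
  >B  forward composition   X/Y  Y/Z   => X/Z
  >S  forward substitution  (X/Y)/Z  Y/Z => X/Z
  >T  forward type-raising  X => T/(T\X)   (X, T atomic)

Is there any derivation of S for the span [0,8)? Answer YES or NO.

YES

[0,8] S   <
  [0,7] S\NP   <B
    [0,6] (S/PP)\NP   <
      [0,5] S   <
        [0,2] PP   >
          [0,1] "park" : PP/(S\N)
          [1,2] "built" : S\N
        [2,5] S\PP   <B
          [2,3] "from" : N\PP
          [3,5] S\N   >
            [3,4] "found" : (S\N)/NP
            [4,5] "every" : NP
      [5,6] "slowly" : ((S/PP)\NP)\S
    [6,7] "clearly" : S\(S/PP)
  [7,8] "city" : S\(S\NP)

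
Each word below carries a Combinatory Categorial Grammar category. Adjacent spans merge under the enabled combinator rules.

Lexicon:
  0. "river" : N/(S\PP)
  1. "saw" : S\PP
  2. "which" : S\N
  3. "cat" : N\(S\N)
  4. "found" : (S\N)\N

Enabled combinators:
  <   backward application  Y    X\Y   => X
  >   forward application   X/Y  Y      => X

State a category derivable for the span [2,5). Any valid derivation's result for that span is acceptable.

[0,5] S   <
  [0,2] N   >
    [0,1] "river" : N/(S\PP)
    [1,2] "saw" : S\PP
  [2,5] S\N   <
    [2,4] N   <
      [2,3] "which" : S\N
      [3,4] "cat" : N\(S\N)
    [4,5] "found" : (S\N)\N

S\N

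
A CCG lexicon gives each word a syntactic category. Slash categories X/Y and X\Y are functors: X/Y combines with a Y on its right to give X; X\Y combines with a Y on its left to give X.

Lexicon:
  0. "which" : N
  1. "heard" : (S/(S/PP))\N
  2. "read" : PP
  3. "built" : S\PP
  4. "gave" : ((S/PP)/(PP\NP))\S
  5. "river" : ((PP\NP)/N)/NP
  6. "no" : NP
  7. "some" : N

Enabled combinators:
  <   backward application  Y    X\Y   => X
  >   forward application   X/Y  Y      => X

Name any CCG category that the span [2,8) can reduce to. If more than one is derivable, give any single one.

[0,8] S   >
  [0,2] S/(S/PP)   <
    [0,1] "which" : N
    [1,2] "heard" : (S/(S/PP))\N
  [2,8] S/PP   >
    [2,5] (S/PP)/(PP\NP)   <
      [2,4] S   <
        [2,3] "read" : PP
        [3,4] "built" : S\PP
      [4,5] "gave" : ((S/PP)/(PP\NP))\S
    [5,8] PP\NP   >
      [5,7] (PP\NP)/N   >
        [5,6] "river" : ((PP\NP)/N)/NP
        [6,7] "no" : NP
      [7,8] "some" : N

S/PP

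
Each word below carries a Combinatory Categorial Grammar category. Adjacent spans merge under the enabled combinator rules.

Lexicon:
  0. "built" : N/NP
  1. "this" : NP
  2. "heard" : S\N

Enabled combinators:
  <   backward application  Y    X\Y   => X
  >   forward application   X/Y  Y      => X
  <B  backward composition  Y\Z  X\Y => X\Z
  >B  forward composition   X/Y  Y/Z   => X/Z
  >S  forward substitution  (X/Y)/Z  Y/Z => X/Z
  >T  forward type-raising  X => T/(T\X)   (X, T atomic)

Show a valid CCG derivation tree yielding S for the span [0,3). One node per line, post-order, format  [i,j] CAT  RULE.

[0,3] S   <
  [0,2] N   >
    [0,1] "built" : N/NP
    [1,2] "this" : NP
  [2,3] "heard" : S\N

[0,1] N/NP  lex  "built"
[1,2] NP  lex  "this"
[0,2] N  >  k=1
[2,3] S\N  lex  "heard"
[0,3] S  <  k=2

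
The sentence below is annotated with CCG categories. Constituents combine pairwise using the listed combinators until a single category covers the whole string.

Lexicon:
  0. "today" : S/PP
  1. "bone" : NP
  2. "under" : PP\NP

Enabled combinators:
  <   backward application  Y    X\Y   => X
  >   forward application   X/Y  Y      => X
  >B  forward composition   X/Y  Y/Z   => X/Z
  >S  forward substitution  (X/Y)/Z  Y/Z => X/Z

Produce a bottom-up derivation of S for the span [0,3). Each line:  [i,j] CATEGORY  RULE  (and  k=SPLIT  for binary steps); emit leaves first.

[0,1] S/PP  lex  "today"
[1,2] NP  lex  "bone"
[2,3] PP\NP  lex  "under"
[1,3] PP  <  k=2
[0,3] S  >  k=1

[0,3] S   >
  [0,1] "today" : S/PP
  [1,3] PP   <
    [1,2] "bone" : NP
    [2,3] "under" : PP\NP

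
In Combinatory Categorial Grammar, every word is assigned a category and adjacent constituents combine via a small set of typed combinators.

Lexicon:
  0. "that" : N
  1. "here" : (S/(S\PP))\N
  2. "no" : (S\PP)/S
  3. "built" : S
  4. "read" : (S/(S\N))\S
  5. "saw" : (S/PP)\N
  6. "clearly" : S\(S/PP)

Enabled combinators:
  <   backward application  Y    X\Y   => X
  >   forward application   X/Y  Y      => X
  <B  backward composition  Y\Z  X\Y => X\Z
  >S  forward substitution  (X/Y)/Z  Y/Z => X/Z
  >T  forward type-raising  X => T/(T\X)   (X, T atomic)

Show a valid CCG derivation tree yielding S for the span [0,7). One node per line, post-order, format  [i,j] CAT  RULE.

[0,1] N  lex  "that"
[1,2] (S/(S\PP))\N  lex  "here"
[0,2] S/(S\PP)  <  k=1
[2,3] (S\PP)/S  lex  "no"
[3,4] S  lex  "built"
[2,4] S\PP  >  k=3
[0,4] S  >  k=2
[4,5] (S/(S\N))\S  lex  "read"
[0,5] S/(S\N)  <  k=4
[5,6] (S/PP)\N  lex  "saw"
[6,7] S\(S/PP)  lex  "clearly"
[5,7] S\N  <B  k=6
[0,7] S  >  k=5

[0,7] S   >
  [0,5] S/(S\N)   <
    [0,4] S   >
      [0,2] S/(S\PP)   <
        [0,1] "that" : N
        [1,2] "here" : (S/(S\PP))\N
      [2,4] S\PP   >
        [2,3] "no" : (S\PP)/S
        [3,4] "built" : S
    [4,5] "read" : (S/(S\N))\S
  [5,7] S\N   <B
    [5,6] "saw" : (S/PP)\N
    [6,7] "clearly" : S\(S/PP)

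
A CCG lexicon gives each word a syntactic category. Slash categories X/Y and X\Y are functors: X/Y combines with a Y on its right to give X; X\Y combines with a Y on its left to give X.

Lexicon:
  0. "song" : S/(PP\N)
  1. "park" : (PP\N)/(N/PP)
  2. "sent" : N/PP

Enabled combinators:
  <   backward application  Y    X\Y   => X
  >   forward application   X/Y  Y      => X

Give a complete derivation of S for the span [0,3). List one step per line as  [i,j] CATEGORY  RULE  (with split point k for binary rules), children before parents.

[0,3] S   >
  [0,1] "song" : S/(PP\N)
  [1,3] PP\N   >
    [1,2] "park" : (PP\N)/(N/PP)
    [2,3] "sent" : N/PP

[0,1] S/(PP\N)  lex  "song"
[1,2] (PP\N)/(N/PP)  lex  "park"
[2,3] N/PP  lex  "sent"
[1,3] PP\N  >  k=2
[0,3] S  >  k=1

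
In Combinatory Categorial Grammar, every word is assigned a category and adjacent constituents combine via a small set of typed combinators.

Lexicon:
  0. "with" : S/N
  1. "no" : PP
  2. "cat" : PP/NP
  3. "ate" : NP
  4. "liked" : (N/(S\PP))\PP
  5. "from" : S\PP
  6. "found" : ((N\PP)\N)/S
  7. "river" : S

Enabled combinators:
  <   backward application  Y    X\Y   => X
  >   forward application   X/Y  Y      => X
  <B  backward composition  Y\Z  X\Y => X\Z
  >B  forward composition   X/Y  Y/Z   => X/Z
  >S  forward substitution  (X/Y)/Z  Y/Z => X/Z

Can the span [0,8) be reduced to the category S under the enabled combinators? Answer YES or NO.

YES

[0,8] S   >
  [0,1] "with" : S/N
  [1,8] N   <
    [1,2] "no" : PP
    [2,8] N\PP   <
      [2,6] N   >
        [2,5] N/(S\PP)   <
          [2,4] PP   >
            [2,3] "cat" : PP/NP
            [3,4] "ate" : NP
          [4,5] "liked" : (N/(S\PP))\PP
        [5,6] "from" : S\PP
      [6,8] (N\PP)\N   >
        [6,7] "found" : ((N\PP)\N)/S
        [7,8] "river" : S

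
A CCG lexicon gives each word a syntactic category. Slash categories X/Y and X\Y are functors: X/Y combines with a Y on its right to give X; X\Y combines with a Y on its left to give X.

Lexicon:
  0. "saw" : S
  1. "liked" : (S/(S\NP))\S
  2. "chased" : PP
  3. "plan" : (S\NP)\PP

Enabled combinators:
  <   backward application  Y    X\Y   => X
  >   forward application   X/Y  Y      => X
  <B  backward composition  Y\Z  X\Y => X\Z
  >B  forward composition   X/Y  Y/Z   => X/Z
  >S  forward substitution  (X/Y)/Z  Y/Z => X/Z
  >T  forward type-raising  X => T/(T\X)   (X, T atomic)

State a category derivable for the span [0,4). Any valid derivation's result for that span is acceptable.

[0,4] S   >
  [0,2] S/(S\NP)   <
    [0,1] "saw" : S
    [1,2] "liked" : (S/(S\NP))\S
  [2,4] S\NP   <
    [2,3] "chased" : PP
    [3,4] "plan" : (S\NP)\PP

S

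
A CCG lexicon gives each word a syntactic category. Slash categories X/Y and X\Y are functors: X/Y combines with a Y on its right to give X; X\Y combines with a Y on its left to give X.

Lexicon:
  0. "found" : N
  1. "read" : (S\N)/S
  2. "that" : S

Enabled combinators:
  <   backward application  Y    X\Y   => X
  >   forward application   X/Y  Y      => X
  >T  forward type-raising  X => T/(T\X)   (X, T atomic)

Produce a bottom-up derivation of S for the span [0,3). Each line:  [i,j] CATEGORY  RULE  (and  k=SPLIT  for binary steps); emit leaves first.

[0,3] S   >
  [0,1] S/(S\N)   >T
    [0,1] "found" : N
  [1,3] S\N   >
    [1,2] "read" : (S\N)/S
    [2,3] "that" : S

[0,1] N  lex  "found"
[0,1] S/(S\N)  >T
[1,2] (S\N)/S  lex  "read"
[2,3] S  lex  "that"
[1,3] S\N  >  k=2
[0,3] S  >  k=1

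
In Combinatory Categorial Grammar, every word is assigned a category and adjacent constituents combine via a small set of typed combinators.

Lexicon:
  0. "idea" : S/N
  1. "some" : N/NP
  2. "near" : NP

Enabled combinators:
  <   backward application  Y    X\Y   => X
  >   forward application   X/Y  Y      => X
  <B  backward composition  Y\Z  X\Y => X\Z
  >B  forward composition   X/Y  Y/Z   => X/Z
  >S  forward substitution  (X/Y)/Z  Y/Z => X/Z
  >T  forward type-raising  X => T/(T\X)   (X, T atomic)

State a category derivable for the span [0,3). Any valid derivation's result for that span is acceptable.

[0,3] S   >
  [0,1] "idea" : S/N
  [1,3] N   >
    [1,2] "some" : N/NP
    [2,3] "near" : NP

S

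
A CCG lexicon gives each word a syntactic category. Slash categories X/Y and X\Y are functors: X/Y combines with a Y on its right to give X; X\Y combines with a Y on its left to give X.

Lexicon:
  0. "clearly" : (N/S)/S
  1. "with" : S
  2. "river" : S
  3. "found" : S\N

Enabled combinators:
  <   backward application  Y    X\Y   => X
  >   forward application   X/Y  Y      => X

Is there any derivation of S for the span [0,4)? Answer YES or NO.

[0,4] S   <
  [0,3] N   >
    [0,2] N/S   >
      [0,1] "clearly" : (N/S)/S
      [1,2] "with" : S
    [2,3] "river" : S
  [3,4] "found" : S\N

YES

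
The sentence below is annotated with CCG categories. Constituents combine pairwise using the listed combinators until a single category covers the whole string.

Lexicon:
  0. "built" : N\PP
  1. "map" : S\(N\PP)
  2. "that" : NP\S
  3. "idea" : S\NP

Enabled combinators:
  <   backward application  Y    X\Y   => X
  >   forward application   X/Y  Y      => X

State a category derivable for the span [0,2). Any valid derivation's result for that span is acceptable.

[0,4] S   <
  [0,3] NP   <
    [0,2] S   <
      [0,1] "built" : N\PP
      [1,2] "map" : S\(N\PP)
    [2,3] "that" : NP\S
  [3,4] "idea" : S\NP

S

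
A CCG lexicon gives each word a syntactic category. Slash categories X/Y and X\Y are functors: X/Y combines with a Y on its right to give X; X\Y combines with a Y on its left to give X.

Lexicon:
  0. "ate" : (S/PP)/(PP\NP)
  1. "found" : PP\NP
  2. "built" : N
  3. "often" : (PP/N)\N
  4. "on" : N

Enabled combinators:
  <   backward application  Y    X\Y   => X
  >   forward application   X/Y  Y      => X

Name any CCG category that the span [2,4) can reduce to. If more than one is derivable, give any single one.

[0,5] S   >
  [0,2] S/PP   >
    [0,1] "ate" : (S/PP)/(PP\NP)
    [1,2] "found" : PP\NP
  [2,5] PP   >
    [2,4] PP/N   <
      [2,3] "built" : N
      [3,4] "often" : (PP/N)\N
    [4,5] "on" : N

PP/N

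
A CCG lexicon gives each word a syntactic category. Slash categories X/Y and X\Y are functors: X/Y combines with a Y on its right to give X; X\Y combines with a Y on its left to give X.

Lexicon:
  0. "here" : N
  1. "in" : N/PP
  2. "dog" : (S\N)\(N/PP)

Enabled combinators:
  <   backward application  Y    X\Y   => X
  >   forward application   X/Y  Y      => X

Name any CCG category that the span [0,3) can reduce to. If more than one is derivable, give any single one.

S

[0,3] S   <
  [0,1] "here" : N
  [1,3] S\N   <
    [1,2] "in" : N/PP
    [2,3] "dog" : (S\N)\(N/PP)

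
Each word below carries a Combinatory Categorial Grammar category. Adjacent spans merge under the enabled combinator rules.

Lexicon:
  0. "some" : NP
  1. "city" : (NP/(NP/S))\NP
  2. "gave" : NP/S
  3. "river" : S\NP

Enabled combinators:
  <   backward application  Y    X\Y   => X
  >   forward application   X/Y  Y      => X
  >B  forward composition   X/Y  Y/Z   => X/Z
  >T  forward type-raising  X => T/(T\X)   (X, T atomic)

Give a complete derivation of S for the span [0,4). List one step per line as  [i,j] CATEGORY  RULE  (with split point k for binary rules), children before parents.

[0,1] NP  lex  "some"
[1,2] (NP/(NP/S))\NP  lex  "city"
[0,2] NP/(NP/S)  <  k=1
[2,3] NP/S  lex  "gave"
[0,3] NP  >  k=2
[3,4] S\NP  lex  "river"
[0,4] S  <  k=3

[0,4] S   <
  [0,3] NP   >
    [0,2] NP/(NP/S)   <
      [0,1] "some" : NP
      [1,2] "city" : (NP/(NP/S))\NP
    [2,3] "gave" : NP/S
  [3,4] "river" : S\NP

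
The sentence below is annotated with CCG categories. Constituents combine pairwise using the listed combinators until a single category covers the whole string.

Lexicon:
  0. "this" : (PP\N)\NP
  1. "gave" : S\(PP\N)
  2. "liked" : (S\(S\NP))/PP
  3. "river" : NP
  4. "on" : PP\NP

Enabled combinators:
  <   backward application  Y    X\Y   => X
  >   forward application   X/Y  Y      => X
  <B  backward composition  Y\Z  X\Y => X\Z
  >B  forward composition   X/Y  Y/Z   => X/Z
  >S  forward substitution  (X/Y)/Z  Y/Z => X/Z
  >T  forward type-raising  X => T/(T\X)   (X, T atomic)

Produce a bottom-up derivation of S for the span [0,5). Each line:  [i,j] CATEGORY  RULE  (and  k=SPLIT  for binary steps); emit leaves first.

[0,5] S   <
  [0,2] S\NP   <B
    [0,1] "this" : (PP\N)\NP
    [1,2] "gave" : S\(PP\N)
  [2,5] S\(S\NP)   >
    [2,3] "liked" : (S\(S\NP))/PP
    [3,5] PP   <
      [3,4] "river" : NP
      [4,5] "on" : PP\NP

[0,1] (PP\N)\NP  lex  "this"
[1,2] S\(PP\N)  lex  "gave"
[0,2] S\NP  <B  k=1
[2,3] (S\(S\NP))/PP  lex  "liked"
[3,4] NP  lex  "river"
[4,5] PP\NP  lex  "on"
[3,5] PP  <  k=4
[2,5] S\(S\NP)  >  k=3
[0,5] S  <  k=2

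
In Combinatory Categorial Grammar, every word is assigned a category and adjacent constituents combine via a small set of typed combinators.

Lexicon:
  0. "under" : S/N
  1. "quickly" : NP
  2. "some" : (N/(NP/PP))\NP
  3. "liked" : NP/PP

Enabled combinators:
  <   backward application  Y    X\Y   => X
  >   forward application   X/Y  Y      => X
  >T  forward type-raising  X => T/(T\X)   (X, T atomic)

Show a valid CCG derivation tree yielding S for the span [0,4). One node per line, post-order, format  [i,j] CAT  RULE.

[0,1] S/N  lex  "under"
[1,2] NP  lex  "quickly"
[2,3] (N/(NP/PP))\NP  lex  "some"
[1,3] N/(NP/PP)  <  k=2
[3,4] NP/PP  lex  "liked"
[1,4] N  >  k=3
[0,4] S  >  k=1

[0,4] S   >
  [0,1] "under" : S/N
  [1,4] N   >
    [1,3] N/(NP/PP)   <
      [1,2] "quickly" : NP
      [2,3] "some" : (N/(NP/PP))\NP
    [3,4] "liked" : NP/PP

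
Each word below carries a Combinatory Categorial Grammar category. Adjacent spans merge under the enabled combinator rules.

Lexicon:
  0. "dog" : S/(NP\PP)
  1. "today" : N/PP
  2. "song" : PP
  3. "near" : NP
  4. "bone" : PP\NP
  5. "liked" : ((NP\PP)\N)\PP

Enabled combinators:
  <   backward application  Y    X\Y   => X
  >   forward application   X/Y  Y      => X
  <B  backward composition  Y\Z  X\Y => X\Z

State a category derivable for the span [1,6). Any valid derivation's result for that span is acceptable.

[0,6] S   >
  [0,1] "dog" : S/(NP\PP)
  [1,6] NP\PP   <
    [1,3] N   >
      [1,2] "today" : N/PP
      [2,3] "song" : PP
    [3,6] (NP\PP)\N   <
      [3,5] PP   <
        [3,4] "near" : NP
        [4,5] "bone" : PP\NP
      [5,6] "liked" : ((NP\PP)\N)\PP

NP\PP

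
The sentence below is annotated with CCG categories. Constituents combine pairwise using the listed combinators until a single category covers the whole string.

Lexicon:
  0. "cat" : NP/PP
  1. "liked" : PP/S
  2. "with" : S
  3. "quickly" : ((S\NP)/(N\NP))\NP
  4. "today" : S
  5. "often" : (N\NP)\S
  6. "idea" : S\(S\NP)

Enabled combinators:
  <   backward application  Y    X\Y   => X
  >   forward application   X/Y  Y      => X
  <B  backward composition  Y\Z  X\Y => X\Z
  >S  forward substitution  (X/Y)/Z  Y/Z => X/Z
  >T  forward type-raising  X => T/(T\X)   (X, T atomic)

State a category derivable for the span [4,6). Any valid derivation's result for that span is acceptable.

[0,7] S   <
  [0,6] S\NP   >
    [0,4] (S\NP)/(N\NP)   <
      [0,3] NP   >
        [0,1] "cat" : NP/PP
        [1,3] PP   >
          [1,2] "liked" : PP/S
          [2,3] "with" : S
      [3,4] "quickly" : ((S\NP)/(N\NP))\NP
    [4,6] N\NP   <
      [4,5] "today" : S
      [5,6] "often" : (N\NP)\S
  [6,7] "idea" : S\(S\NP)

N\NP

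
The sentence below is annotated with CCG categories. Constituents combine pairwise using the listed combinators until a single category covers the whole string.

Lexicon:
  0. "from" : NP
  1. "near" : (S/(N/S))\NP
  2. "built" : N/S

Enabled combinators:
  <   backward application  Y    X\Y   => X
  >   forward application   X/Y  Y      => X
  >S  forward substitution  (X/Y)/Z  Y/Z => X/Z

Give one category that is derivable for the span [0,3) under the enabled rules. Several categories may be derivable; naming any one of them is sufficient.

[0,3] S   >
  [0,2] S/(N/S)   <
    [0,1] "from" : NP
    [1,2] "near" : (S/(N/S))\NP
  [2,3] "built" : N/S

S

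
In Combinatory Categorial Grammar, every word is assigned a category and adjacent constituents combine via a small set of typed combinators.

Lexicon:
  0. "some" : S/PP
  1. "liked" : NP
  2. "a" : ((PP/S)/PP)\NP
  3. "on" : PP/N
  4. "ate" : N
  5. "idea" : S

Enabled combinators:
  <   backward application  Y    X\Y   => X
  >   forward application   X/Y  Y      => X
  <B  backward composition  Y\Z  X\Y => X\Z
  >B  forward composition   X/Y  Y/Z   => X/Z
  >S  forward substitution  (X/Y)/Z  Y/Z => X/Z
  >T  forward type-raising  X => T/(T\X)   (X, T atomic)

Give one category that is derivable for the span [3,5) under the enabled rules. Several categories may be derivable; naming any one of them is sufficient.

[0,6] S   >
  [0,1] "some" : S/PP
  [1,6] PP   >
    [1,5] PP/S   >
      [1,3] (PP/S)/PP   <
        [1,2] "liked" : NP
        [2,3] "a" : ((PP/S)/PP)\NP
      [3,5] PP   >
        [3,4] "on" : PP/N
        [4,5] "ate" : N
    [5,6] "idea" : S

PP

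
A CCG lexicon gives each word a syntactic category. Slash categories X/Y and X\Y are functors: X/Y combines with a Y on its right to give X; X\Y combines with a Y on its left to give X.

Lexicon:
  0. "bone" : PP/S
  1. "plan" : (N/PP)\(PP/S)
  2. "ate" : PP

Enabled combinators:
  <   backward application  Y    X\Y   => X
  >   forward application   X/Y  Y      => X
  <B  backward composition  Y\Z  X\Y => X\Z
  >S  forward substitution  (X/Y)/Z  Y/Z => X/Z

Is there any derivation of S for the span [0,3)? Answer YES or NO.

PP/S (N/PP)\(PP/S) PP
CKY chart[0,3] = {N}; S ∉ chart

NO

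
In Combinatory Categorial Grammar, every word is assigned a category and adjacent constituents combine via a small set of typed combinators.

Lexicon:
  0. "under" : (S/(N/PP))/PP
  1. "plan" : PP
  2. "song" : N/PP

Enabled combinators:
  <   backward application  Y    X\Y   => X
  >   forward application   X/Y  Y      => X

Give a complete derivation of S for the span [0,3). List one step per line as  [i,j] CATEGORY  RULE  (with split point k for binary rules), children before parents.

[0,1] (S/(N/PP))/PP  lex  "under"
[1,2] PP  lex  "plan"
[0,2] S/(N/PP)  >  k=1
[2,3] N/PP  lex  "song"
[0,3] S  >  k=2

[0,3] S   >
  [0,2] S/(N/PP)   >
    [0,1] "under" : (S/(N/PP))/PP
    [1,2] "plan" : PP
  [2,3] "song" : N/PP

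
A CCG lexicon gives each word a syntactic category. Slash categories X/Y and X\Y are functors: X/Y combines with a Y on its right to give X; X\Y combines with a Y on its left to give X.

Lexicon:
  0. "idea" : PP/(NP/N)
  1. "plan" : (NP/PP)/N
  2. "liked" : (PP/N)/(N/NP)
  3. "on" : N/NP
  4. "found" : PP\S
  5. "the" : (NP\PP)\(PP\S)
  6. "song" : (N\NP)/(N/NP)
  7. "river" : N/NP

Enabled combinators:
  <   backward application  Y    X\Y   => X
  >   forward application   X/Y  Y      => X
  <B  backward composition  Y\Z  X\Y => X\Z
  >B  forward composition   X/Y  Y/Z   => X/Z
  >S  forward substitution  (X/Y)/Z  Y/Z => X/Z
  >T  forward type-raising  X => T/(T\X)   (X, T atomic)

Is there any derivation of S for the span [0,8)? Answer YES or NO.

NO

PP/(NP/N) (NP/PP)/N (PP/N)/(N/NP) N/NP PP\S (NP\PP)\(PP\S) (N\NP)/(N/NP) N/NP
CKY chart[0,8] = {N, N/(N\N), NP/(NP\N), PP/(PP\N), S/(S\N)}; S ∉ chart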